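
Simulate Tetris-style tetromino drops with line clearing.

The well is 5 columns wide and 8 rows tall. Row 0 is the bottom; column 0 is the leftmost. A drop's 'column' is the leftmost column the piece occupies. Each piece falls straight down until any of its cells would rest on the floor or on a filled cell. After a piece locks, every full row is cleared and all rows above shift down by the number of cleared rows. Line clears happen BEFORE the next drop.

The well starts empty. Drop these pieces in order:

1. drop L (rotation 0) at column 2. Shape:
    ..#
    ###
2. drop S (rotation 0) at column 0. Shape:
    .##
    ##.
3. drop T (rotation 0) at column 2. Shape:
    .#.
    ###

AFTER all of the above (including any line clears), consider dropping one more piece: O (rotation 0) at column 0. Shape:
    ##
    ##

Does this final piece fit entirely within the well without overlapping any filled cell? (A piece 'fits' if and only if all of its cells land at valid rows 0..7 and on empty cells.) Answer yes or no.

Drop 1: L rot0 at col 2 lands with bottom-row=0; cleared 0 line(s) (total 0); column heights now [0 0 1 1 2], max=2
Drop 2: S rot0 at col 0 lands with bottom-row=0; cleared 1 line(s) (total 1); column heights now [0 1 1 0 1], max=1
Drop 3: T rot0 at col 2 lands with bottom-row=1; cleared 0 line(s) (total 1); column heights now [0 1 2 3 2], max=3
Test piece O rot0 at col 0 (width 2): heights before test = [0 1 2 3 2]; fits = True

Answer: yes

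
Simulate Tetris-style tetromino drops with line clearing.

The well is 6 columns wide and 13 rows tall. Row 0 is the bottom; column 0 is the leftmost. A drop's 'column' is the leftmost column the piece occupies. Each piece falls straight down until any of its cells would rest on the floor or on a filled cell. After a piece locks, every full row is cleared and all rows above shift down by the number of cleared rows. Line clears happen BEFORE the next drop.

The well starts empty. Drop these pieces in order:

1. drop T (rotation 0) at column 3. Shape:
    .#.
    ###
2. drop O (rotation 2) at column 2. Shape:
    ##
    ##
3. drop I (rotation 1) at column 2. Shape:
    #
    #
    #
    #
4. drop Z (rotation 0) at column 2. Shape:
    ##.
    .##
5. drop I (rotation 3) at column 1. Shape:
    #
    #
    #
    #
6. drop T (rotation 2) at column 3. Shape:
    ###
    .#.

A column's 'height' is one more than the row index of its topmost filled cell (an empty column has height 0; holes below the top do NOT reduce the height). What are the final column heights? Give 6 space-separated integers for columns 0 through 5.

Answer: 0 4 8 9 9 9

Derivation:
Drop 1: T rot0 at col 3 lands with bottom-row=0; cleared 0 line(s) (total 0); column heights now [0 0 0 1 2 1], max=2
Drop 2: O rot2 at col 2 lands with bottom-row=1; cleared 0 line(s) (total 0); column heights now [0 0 3 3 2 1], max=3
Drop 3: I rot1 at col 2 lands with bottom-row=3; cleared 0 line(s) (total 0); column heights now [0 0 7 3 2 1], max=7
Drop 4: Z rot0 at col 2 lands with bottom-row=6; cleared 0 line(s) (total 0); column heights now [0 0 8 8 7 1], max=8
Drop 5: I rot3 at col 1 lands with bottom-row=0; cleared 0 line(s) (total 0); column heights now [0 4 8 8 7 1], max=8
Drop 6: T rot2 at col 3 lands with bottom-row=7; cleared 0 line(s) (total 0); column heights now [0 4 8 9 9 9], max=9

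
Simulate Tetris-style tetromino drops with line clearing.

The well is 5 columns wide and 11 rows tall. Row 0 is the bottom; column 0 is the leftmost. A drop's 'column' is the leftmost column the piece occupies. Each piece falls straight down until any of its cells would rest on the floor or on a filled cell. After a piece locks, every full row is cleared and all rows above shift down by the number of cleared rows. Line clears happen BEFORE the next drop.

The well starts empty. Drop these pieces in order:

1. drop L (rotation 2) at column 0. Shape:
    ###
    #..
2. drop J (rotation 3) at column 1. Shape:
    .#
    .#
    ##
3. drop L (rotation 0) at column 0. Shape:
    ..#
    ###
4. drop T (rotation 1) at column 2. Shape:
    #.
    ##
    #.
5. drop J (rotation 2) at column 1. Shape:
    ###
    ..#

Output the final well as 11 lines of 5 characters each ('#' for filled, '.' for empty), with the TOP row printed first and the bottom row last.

Answer: .###.
..##.
..##.
..#..
..#..
###..
..#..
..#..
.##..
###..
#....

Derivation:
Drop 1: L rot2 at col 0 lands with bottom-row=0; cleared 0 line(s) (total 0); column heights now [2 2 2 0 0], max=2
Drop 2: J rot3 at col 1 lands with bottom-row=2; cleared 0 line(s) (total 0); column heights now [2 3 5 0 0], max=5
Drop 3: L rot0 at col 0 lands with bottom-row=5; cleared 0 line(s) (total 0); column heights now [6 6 7 0 0], max=7
Drop 4: T rot1 at col 2 lands with bottom-row=7; cleared 0 line(s) (total 0); column heights now [6 6 10 9 0], max=10
Drop 5: J rot2 at col 1 lands with bottom-row=9; cleared 0 line(s) (total 0); column heights now [6 11 11 11 0], max=11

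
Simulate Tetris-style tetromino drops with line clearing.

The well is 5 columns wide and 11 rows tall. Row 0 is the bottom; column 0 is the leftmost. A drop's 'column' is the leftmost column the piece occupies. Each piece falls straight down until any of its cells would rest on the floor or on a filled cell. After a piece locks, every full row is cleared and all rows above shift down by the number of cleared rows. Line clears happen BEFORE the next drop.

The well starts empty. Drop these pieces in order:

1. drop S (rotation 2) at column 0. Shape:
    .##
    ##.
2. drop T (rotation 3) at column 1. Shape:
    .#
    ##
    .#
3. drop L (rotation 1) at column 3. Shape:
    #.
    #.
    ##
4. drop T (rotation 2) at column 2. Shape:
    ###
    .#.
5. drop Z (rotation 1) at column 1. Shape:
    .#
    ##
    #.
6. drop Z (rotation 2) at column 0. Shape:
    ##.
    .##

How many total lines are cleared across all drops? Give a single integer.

Drop 1: S rot2 at col 0 lands with bottom-row=0; cleared 0 line(s) (total 0); column heights now [1 2 2 0 0], max=2
Drop 2: T rot3 at col 1 lands with bottom-row=2; cleared 0 line(s) (total 0); column heights now [1 4 5 0 0], max=5
Drop 3: L rot1 at col 3 lands with bottom-row=0; cleared 0 line(s) (total 0); column heights now [1 4 5 3 1], max=5
Drop 4: T rot2 at col 2 lands with bottom-row=4; cleared 0 line(s) (total 0); column heights now [1 4 6 6 6], max=6
Drop 5: Z rot1 at col 1 lands with bottom-row=5; cleared 0 line(s) (total 0); column heights now [1 7 8 6 6], max=8
Drop 6: Z rot2 at col 0 lands with bottom-row=8; cleared 0 line(s) (total 0); column heights now [10 10 9 6 6], max=10

Answer: 0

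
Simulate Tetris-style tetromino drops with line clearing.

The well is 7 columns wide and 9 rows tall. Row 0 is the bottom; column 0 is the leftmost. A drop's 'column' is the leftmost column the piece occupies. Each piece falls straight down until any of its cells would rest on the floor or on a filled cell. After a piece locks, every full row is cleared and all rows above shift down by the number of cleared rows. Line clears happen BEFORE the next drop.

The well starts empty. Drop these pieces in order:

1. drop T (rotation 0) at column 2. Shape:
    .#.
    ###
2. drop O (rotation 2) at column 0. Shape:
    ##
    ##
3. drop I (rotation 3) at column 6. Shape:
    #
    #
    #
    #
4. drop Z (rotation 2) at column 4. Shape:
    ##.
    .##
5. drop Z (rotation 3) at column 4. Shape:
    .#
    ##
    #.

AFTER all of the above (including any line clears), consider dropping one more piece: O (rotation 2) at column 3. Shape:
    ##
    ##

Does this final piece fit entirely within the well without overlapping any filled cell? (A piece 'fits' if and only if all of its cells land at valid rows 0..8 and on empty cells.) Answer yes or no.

Drop 1: T rot0 at col 2 lands with bottom-row=0; cleared 0 line(s) (total 0); column heights now [0 0 1 2 1 0 0], max=2
Drop 2: O rot2 at col 0 lands with bottom-row=0; cleared 0 line(s) (total 0); column heights now [2 2 1 2 1 0 0], max=2
Drop 3: I rot3 at col 6 lands with bottom-row=0; cleared 0 line(s) (total 0); column heights now [2 2 1 2 1 0 4], max=4
Drop 4: Z rot2 at col 4 lands with bottom-row=4; cleared 0 line(s) (total 0); column heights now [2 2 1 2 6 6 5], max=6
Drop 5: Z rot3 at col 4 lands with bottom-row=6; cleared 0 line(s) (total 0); column heights now [2 2 1 2 8 9 5], max=9
Test piece O rot2 at col 3 (width 2): heights before test = [2 2 1 2 8 9 5]; fits = False

Answer: no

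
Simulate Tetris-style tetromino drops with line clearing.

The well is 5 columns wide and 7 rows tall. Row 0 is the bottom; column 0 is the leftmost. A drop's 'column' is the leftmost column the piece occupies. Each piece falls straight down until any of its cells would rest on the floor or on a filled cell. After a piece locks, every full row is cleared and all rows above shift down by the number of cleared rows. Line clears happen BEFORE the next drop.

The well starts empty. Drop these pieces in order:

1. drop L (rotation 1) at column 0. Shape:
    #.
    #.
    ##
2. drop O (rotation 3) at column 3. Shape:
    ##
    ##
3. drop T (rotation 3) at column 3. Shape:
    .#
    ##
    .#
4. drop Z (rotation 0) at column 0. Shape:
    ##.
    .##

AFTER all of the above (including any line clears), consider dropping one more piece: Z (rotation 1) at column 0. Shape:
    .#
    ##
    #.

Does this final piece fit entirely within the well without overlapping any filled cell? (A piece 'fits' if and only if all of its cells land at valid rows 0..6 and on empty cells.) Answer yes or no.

Answer: yes

Derivation:
Drop 1: L rot1 at col 0 lands with bottom-row=0; cleared 0 line(s) (total 0); column heights now [3 1 0 0 0], max=3
Drop 2: O rot3 at col 3 lands with bottom-row=0; cleared 0 line(s) (total 0); column heights now [3 1 0 2 2], max=3
Drop 3: T rot3 at col 3 lands with bottom-row=2; cleared 0 line(s) (total 0); column heights now [3 1 0 4 5], max=5
Drop 4: Z rot0 at col 0 lands with bottom-row=2; cleared 0 line(s) (total 0); column heights now [4 4 3 4 5], max=5
Test piece Z rot1 at col 0 (width 2): heights before test = [4 4 3 4 5]; fits = True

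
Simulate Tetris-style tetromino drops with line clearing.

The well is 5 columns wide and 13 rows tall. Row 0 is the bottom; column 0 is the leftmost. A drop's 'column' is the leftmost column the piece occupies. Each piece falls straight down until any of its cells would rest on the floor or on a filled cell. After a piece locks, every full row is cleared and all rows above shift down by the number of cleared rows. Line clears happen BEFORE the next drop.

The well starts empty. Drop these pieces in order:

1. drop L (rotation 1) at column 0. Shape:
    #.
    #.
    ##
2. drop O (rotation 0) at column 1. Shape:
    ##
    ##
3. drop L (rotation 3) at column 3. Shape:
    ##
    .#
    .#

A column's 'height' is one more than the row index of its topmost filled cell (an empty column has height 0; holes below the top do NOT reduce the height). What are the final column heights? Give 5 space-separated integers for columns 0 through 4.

Drop 1: L rot1 at col 0 lands with bottom-row=0; cleared 0 line(s) (total 0); column heights now [3 1 0 0 0], max=3
Drop 2: O rot0 at col 1 lands with bottom-row=1; cleared 0 line(s) (total 0); column heights now [3 3 3 0 0], max=3
Drop 3: L rot3 at col 3 lands with bottom-row=0; cleared 1 line(s) (total 1); column heights now [2 2 2 0 2], max=2

Answer: 2 2 2 0 2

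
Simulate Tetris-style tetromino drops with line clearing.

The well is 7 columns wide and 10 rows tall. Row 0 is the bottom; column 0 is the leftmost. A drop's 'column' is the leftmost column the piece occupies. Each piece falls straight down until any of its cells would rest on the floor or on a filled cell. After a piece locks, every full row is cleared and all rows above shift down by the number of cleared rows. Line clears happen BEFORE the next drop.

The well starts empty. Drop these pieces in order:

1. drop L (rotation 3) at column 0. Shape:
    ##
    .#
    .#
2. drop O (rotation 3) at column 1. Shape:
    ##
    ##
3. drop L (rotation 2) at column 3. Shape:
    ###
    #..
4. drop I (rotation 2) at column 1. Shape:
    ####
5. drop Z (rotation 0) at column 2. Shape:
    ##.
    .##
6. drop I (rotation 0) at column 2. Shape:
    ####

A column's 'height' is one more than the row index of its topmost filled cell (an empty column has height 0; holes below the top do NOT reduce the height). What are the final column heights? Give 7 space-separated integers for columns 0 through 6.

Answer: 3 6 9 9 9 9 0

Derivation:
Drop 1: L rot3 at col 0 lands with bottom-row=0; cleared 0 line(s) (total 0); column heights now [3 3 0 0 0 0 0], max=3
Drop 2: O rot3 at col 1 lands with bottom-row=3; cleared 0 line(s) (total 0); column heights now [3 5 5 0 0 0 0], max=5
Drop 3: L rot2 at col 3 lands with bottom-row=0; cleared 0 line(s) (total 0); column heights now [3 5 5 2 2 2 0], max=5
Drop 4: I rot2 at col 1 lands with bottom-row=5; cleared 0 line(s) (total 0); column heights now [3 6 6 6 6 2 0], max=6
Drop 5: Z rot0 at col 2 lands with bottom-row=6; cleared 0 line(s) (total 0); column heights now [3 6 8 8 7 2 0], max=8
Drop 6: I rot0 at col 2 lands with bottom-row=8; cleared 0 line(s) (total 0); column heights now [3 6 9 9 9 9 0], max=9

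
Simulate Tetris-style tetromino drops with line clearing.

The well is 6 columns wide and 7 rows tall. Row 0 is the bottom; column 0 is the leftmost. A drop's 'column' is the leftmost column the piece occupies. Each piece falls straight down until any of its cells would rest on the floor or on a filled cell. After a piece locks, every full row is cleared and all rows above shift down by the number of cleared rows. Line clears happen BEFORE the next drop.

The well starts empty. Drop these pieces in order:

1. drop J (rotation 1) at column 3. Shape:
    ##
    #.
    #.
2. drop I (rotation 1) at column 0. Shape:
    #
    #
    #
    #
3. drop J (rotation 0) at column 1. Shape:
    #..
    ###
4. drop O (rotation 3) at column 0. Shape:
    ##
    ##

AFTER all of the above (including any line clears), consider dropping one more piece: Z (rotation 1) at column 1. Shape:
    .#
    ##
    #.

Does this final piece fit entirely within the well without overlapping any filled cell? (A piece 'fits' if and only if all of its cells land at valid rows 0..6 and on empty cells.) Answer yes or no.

Answer: no

Derivation:
Drop 1: J rot1 at col 3 lands with bottom-row=0; cleared 0 line(s) (total 0); column heights now [0 0 0 3 3 0], max=3
Drop 2: I rot1 at col 0 lands with bottom-row=0; cleared 0 line(s) (total 0); column heights now [4 0 0 3 3 0], max=4
Drop 3: J rot0 at col 1 lands with bottom-row=3; cleared 0 line(s) (total 0); column heights now [4 5 4 4 3 0], max=5
Drop 4: O rot3 at col 0 lands with bottom-row=5; cleared 0 line(s) (total 0); column heights now [7 7 4 4 3 0], max=7
Test piece Z rot1 at col 1 (width 2): heights before test = [7 7 4 4 3 0]; fits = False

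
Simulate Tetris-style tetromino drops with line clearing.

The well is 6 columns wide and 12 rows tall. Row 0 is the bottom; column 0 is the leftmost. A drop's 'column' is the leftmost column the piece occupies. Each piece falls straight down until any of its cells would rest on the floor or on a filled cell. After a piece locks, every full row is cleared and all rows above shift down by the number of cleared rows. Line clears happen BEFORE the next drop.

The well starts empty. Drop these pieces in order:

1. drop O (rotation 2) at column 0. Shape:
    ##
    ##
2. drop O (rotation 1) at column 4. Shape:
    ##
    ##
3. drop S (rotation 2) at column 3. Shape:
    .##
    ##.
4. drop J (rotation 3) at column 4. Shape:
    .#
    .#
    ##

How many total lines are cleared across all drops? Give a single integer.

Drop 1: O rot2 at col 0 lands with bottom-row=0; cleared 0 line(s) (total 0); column heights now [2 2 0 0 0 0], max=2
Drop 2: O rot1 at col 4 lands with bottom-row=0; cleared 0 line(s) (total 0); column heights now [2 2 0 0 2 2], max=2
Drop 3: S rot2 at col 3 lands with bottom-row=2; cleared 0 line(s) (total 0); column heights now [2 2 0 3 4 4], max=4
Drop 4: J rot3 at col 4 lands with bottom-row=4; cleared 0 line(s) (total 0); column heights now [2 2 0 3 5 7], max=7

Answer: 0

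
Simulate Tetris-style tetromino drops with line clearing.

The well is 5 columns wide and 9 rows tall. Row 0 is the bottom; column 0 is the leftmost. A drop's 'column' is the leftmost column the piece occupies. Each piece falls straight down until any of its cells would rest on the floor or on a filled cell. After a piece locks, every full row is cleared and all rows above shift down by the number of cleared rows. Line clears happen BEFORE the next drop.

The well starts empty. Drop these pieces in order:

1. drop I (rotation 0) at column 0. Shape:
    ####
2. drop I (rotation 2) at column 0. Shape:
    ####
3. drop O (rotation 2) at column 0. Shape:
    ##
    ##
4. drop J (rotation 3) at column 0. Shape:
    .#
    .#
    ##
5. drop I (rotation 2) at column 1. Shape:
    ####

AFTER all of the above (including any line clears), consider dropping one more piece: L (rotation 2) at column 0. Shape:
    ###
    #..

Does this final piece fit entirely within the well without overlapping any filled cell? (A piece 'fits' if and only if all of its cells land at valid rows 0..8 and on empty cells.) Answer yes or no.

Drop 1: I rot0 at col 0 lands with bottom-row=0; cleared 0 line(s) (total 0); column heights now [1 1 1 1 0], max=1
Drop 2: I rot2 at col 0 lands with bottom-row=1; cleared 0 line(s) (total 0); column heights now [2 2 2 2 0], max=2
Drop 3: O rot2 at col 0 lands with bottom-row=2; cleared 0 line(s) (total 0); column heights now [4 4 2 2 0], max=4
Drop 4: J rot3 at col 0 lands with bottom-row=4; cleared 0 line(s) (total 0); column heights now [5 7 2 2 0], max=7
Drop 5: I rot2 at col 1 lands with bottom-row=7; cleared 0 line(s) (total 0); column heights now [5 8 8 8 8], max=8
Test piece L rot2 at col 0 (width 3): heights before test = [5 8 8 8 8]; fits = True

Answer: yes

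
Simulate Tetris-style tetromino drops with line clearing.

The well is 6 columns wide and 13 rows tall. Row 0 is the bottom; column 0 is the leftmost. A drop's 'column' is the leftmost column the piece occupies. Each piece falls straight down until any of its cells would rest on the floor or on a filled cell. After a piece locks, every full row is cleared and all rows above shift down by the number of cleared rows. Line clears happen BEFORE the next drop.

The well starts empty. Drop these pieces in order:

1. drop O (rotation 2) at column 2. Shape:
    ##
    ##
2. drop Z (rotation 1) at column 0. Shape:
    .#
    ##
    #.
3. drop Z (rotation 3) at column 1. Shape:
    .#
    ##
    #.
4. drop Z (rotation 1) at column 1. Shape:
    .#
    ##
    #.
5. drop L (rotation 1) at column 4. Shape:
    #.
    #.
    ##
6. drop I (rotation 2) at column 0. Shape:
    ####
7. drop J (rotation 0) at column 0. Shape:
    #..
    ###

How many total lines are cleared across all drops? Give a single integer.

Answer: 0

Derivation:
Drop 1: O rot2 at col 2 lands with bottom-row=0; cleared 0 line(s) (total 0); column heights now [0 0 2 2 0 0], max=2
Drop 2: Z rot1 at col 0 lands with bottom-row=0; cleared 0 line(s) (total 0); column heights now [2 3 2 2 0 0], max=3
Drop 3: Z rot3 at col 1 lands with bottom-row=3; cleared 0 line(s) (total 0); column heights now [2 5 6 2 0 0], max=6
Drop 4: Z rot1 at col 1 lands with bottom-row=5; cleared 0 line(s) (total 0); column heights now [2 7 8 2 0 0], max=8
Drop 5: L rot1 at col 4 lands with bottom-row=0; cleared 0 line(s) (total 0); column heights now [2 7 8 2 3 1], max=8
Drop 6: I rot2 at col 0 lands with bottom-row=8; cleared 0 line(s) (total 0); column heights now [9 9 9 9 3 1], max=9
Drop 7: J rot0 at col 0 lands with bottom-row=9; cleared 0 line(s) (total 0); column heights now [11 10 10 9 3 1], max=11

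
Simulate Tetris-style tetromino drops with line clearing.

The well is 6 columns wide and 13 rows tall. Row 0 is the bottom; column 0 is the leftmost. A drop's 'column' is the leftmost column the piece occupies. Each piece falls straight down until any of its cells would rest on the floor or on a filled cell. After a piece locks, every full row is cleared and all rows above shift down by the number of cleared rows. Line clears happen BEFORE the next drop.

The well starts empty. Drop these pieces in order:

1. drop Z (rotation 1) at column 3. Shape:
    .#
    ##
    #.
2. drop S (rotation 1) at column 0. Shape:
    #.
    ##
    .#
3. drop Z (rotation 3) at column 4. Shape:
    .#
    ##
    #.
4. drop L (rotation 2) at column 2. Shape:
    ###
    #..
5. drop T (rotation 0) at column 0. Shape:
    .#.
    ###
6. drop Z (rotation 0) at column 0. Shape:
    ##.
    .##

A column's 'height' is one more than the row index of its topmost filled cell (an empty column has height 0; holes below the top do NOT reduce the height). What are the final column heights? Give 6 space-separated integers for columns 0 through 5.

Drop 1: Z rot1 at col 3 lands with bottom-row=0; cleared 0 line(s) (total 0); column heights now [0 0 0 2 3 0], max=3
Drop 2: S rot1 at col 0 lands with bottom-row=0; cleared 0 line(s) (total 0); column heights now [3 2 0 2 3 0], max=3
Drop 3: Z rot3 at col 4 lands with bottom-row=3; cleared 0 line(s) (total 0); column heights now [3 2 0 2 5 6], max=6
Drop 4: L rot2 at col 2 lands with bottom-row=4; cleared 0 line(s) (total 0); column heights now [3 2 6 6 6 6], max=6
Drop 5: T rot0 at col 0 lands with bottom-row=6; cleared 0 line(s) (total 0); column heights now [7 8 7 6 6 6], max=8
Drop 6: Z rot0 at col 0 lands with bottom-row=8; cleared 0 line(s) (total 0); column heights now [10 10 9 6 6 6], max=10

Answer: 10 10 9 6 6 6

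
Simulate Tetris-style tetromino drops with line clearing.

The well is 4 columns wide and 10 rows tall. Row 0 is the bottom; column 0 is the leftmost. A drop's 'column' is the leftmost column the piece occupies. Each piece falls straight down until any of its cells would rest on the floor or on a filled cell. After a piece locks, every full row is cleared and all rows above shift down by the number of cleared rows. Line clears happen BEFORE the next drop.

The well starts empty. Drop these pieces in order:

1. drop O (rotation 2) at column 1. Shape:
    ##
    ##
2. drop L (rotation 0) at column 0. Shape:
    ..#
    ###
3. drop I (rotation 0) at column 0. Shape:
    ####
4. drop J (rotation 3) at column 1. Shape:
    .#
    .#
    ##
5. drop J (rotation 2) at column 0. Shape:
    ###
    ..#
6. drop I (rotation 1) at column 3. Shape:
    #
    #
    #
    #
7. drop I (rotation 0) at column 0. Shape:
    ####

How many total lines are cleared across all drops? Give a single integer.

Drop 1: O rot2 at col 1 lands with bottom-row=0; cleared 0 line(s) (total 0); column heights now [0 2 2 0], max=2
Drop 2: L rot0 at col 0 lands with bottom-row=2; cleared 0 line(s) (total 0); column heights now [3 3 4 0], max=4
Drop 3: I rot0 at col 0 lands with bottom-row=4; cleared 1 line(s) (total 1); column heights now [3 3 4 0], max=4
Drop 4: J rot3 at col 1 lands with bottom-row=4; cleared 0 line(s) (total 1); column heights now [3 5 7 0], max=7
Drop 5: J rot2 at col 0 lands with bottom-row=7; cleared 0 line(s) (total 1); column heights now [9 9 9 0], max=9
Drop 6: I rot1 at col 3 lands with bottom-row=0; cleared 1 line(s) (total 2); column heights now [8 8 8 3], max=8
Drop 7: I rot0 at col 0 lands with bottom-row=8; cleared 1 line(s) (total 3); column heights now [8 8 8 3], max=8

Answer: 3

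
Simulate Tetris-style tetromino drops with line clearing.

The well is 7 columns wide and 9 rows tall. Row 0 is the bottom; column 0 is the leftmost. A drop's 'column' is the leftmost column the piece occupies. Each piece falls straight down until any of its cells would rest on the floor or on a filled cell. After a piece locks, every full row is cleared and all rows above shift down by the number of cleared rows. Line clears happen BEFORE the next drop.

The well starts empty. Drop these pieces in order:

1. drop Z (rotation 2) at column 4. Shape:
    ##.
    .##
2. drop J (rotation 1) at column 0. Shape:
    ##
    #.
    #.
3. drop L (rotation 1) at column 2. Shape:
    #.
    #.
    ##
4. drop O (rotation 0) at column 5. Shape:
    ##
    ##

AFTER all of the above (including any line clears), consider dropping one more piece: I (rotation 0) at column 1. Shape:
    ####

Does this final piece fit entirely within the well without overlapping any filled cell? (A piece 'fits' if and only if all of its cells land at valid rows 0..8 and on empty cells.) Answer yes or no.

Answer: yes

Derivation:
Drop 1: Z rot2 at col 4 lands with bottom-row=0; cleared 0 line(s) (total 0); column heights now [0 0 0 0 2 2 1], max=2
Drop 2: J rot1 at col 0 lands with bottom-row=0; cleared 0 line(s) (total 0); column heights now [3 3 0 0 2 2 1], max=3
Drop 3: L rot1 at col 2 lands with bottom-row=0; cleared 0 line(s) (total 0); column heights now [3 3 3 1 2 2 1], max=3
Drop 4: O rot0 at col 5 lands with bottom-row=2; cleared 0 line(s) (total 0); column heights now [3 3 3 1 2 4 4], max=4
Test piece I rot0 at col 1 (width 4): heights before test = [3 3 3 1 2 4 4]; fits = True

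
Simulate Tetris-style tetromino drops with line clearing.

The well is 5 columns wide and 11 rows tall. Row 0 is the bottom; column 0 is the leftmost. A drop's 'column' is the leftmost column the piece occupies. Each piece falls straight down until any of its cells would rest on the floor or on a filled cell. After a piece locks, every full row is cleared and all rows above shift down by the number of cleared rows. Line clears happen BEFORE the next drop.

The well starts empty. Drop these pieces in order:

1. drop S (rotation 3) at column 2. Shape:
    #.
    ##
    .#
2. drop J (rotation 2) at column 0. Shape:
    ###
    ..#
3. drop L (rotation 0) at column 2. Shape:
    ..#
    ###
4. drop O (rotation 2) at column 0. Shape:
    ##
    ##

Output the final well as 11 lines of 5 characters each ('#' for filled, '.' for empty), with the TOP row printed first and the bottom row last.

Answer: .....
.....
.....
.....
.....
##..#
###..
..#..
..#..
..##.
...#.

Derivation:
Drop 1: S rot3 at col 2 lands with bottom-row=0; cleared 0 line(s) (total 0); column heights now [0 0 3 2 0], max=3
Drop 2: J rot2 at col 0 lands with bottom-row=3; cleared 0 line(s) (total 0); column heights now [5 5 5 2 0], max=5
Drop 3: L rot0 at col 2 lands with bottom-row=5; cleared 0 line(s) (total 0); column heights now [5 5 6 6 7], max=7
Drop 4: O rot2 at col 0 lands with bottom-row=5; cleared 1 line(s) (total 1); column heights now [6 6 5 2 6], max=6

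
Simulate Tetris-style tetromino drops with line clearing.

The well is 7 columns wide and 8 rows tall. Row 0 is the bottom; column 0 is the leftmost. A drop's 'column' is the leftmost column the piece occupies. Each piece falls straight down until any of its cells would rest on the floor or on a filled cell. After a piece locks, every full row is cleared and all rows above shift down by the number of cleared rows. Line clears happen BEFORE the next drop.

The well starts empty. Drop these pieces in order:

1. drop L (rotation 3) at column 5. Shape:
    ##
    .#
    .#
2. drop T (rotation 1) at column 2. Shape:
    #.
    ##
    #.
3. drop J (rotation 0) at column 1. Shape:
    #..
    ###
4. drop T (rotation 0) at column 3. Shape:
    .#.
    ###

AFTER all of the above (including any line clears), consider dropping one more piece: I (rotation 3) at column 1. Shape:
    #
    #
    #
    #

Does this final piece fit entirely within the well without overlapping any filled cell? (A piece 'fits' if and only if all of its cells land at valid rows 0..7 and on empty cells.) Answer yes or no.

Drop 1: L rot3 at col 5 lands with bottom-row=0; cleared 0 line(s) (total 0); column heights now [0 0 0 0 0 3 3], max=3
Drop 2: T rot1 at col 2 lands with bottom-row=0; cleared 0 line(s) (total 0); column heights now [0 0 3 2 0 3 3], max=3
Drop 3: J rot0 at col 1 lands with bottom-row=3; cleared 0 line(s) (total 0); column heights now [0 5 4 4 0 3 3], max=5
Drop 4: T rot0 at col 3 lands with bottom-row=4; cleared 0 line(s) (total 0); column heights now [0 5 4 5 6 5 3], max=6
Test piece I rot3 at col 1 (width 1): heights before test = [0 5 4 5 6 5 3]; fits = False

Answer: no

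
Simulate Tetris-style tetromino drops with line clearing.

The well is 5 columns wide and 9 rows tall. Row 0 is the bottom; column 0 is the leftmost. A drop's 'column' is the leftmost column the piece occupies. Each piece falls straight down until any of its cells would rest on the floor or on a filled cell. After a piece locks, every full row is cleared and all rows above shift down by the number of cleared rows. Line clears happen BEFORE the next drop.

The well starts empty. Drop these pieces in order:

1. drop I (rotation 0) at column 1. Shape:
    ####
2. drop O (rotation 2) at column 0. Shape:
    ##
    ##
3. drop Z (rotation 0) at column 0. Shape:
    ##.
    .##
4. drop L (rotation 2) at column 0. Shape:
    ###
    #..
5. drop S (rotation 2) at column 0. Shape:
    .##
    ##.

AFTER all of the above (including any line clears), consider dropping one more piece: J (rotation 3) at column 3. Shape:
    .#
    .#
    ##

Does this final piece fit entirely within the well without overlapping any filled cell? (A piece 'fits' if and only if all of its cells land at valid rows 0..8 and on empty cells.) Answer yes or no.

Answer: yes

Derivation:
Drop 1: I rot0 at col 1 lands with bottom-row=0; cleared 0 line(s) (total 0); column heights now [0 1 1 1 1], max=1
Drop 2: O rot2 at col 0 lands with bottom-row=1; cleared 0 line(s) (total 0); column heights now [3 3 1 1 1], max=3
Drop 3: Z rot0 at col 0 lands with bottom-row=3; cleared 0 line(s) (total 0); column heights now [5 5 4 1 1], max=5
Drop 4: L rot2 at col 0 lands with bottom-row=5; cleared 0 line(s) (total 0); column heights now [7 7 7 1 1], max=7
Drop 5: S rot2 at col 0 lands with bottom-row=7; cleared 0 line(s) (total 0); column heights now [8 9 9 1 1], max=9
Test piece J rot3 at col 3 (width 2): heights before test = [8 9 9 1 1]; fits = True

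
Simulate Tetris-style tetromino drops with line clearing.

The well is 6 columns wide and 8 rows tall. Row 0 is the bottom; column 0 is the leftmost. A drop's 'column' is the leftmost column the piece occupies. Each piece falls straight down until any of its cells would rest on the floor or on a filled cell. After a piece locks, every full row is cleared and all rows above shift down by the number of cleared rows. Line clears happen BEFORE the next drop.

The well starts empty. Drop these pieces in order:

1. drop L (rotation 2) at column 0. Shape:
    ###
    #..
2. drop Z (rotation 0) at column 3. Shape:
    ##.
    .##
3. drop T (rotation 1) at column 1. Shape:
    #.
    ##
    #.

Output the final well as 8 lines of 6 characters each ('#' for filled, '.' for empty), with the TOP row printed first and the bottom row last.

Drop 1: L rot2 at col 0 lands with bottom-row=0; cleared 0 line(s) (total 0); column heights now [2 2 2 0 0 0], max=2
Drop 2: Z rot0 at col 3 lands with bottom-row=0; cleared 0 line(s) (total 0); column heights now [2 2 2 2 2 1], max=2
Drop 3: T rot1 at col 1 lands with bottom-row=2; cleared 0 line(s) (total 0); column heights now [2 5 4 2 2 1], max=5

Answer: ......
......
......
.#....
.##...
.#....
#####.
#...##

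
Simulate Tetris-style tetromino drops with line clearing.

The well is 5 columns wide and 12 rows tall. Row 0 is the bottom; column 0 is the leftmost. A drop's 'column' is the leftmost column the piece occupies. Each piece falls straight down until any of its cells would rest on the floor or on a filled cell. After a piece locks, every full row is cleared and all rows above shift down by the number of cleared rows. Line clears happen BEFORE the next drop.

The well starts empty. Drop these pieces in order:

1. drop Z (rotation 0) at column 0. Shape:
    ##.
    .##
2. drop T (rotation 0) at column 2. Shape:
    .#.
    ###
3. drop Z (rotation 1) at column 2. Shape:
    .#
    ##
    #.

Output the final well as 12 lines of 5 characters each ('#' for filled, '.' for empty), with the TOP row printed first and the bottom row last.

Answer: .....
.....
.....
.....
.....
.....
.....
.....
...#.
..##.
..##.
.##..

Derivation:
Drop 1: Z rot0 at col 0 lands with bottom-row=0; cleared 0 line(s) (total 0); column heights now [2 2 1 0 0], max=2
Drop 2: T rot0 at col 2 lands with bottom-row=1; cleared 1 line(s) (total 1); column heights now [0 1 1 2 0], max=2
Drop 3: Z rot1 at col 2 lands with bottom-row=1; cleared 0 line(s) (total 1); column heights now [0 1 3 4 0], max=4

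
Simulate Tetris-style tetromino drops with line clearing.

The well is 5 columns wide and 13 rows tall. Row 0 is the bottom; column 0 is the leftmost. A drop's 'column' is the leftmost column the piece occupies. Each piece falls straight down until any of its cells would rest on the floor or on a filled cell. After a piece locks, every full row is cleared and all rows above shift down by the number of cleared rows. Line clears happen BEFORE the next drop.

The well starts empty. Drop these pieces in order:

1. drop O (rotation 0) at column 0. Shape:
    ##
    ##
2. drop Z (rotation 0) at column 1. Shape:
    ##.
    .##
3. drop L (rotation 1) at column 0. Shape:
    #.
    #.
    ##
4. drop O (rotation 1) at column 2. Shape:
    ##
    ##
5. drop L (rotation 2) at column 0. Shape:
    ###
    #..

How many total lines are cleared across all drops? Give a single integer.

Answer: 0

Derivation:
Drop 1: O rot0 at col 0 lands with bottom-row=0; cleared 0 line(s) (total 0); column heights now [2 2 0 0 0], max=2
Drop 2: Z rot0 at col 1 lands with bottom-row=1; cleared 0 line(s) (total 0); column heights now [2 3 3 2 0], max=3
Drop 3: L rot1 at col 0 lands with bottom-row=3; cleared 0 line(s) (total 0); column heights now [6 4 3 2 0], max=6
Drop 4: O rot1 at col 2 lands with bottom-row=3; cleared 0 line(s) (total 0); column heights now [6 4 5 5 0], max=6
Drop 5: L rot2 at col 0 lands with bottom-row=6; cleared 0 line(s) (total 0); column heights now [8 8 8 5 0], max=8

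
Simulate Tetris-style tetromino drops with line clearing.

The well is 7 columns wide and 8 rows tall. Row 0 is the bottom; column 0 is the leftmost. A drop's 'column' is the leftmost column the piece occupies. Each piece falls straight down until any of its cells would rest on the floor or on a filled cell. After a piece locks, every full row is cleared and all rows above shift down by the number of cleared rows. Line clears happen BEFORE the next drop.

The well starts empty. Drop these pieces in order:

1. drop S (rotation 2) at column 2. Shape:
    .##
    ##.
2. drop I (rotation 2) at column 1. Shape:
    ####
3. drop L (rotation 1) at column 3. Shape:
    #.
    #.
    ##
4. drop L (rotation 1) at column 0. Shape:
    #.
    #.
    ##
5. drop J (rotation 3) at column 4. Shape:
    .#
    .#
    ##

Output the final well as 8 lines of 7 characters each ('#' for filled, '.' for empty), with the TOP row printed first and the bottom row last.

Drop 1: S rot2 at col 2 lands with bottom-row=0; cleared 0 line(s) (total 0); column heights now [0 0 1 2 2 0 0], max=2
Drop 2: I rot2 at col 1 lands with bottom-row=2; cleared 0 line(s) (total 0); column heights now [0 3 3 3 3 0 0], max=3
Drop 3: L rot1 at col 3 lands with bottom-row=3; cleared 0 line(s) (total 0); column heights now [0 3 3 6 4 0 0], max=6
Drop 4: L rot1 at col 0 lands with bottom-row=3; cleared 0 line(s) (total 0); column heights now [6 4 3 6 4 0 0], max=6
Drop 5: J rot3 at col 4 lands with bottom-row=4; cleared 0 line(s) (total 0); column heights now [6 4 3 6 5 7 0], max=7

Answer: .......
.....#.
#..#.#.
#..###.
##.##..
.####..
...##..
..##...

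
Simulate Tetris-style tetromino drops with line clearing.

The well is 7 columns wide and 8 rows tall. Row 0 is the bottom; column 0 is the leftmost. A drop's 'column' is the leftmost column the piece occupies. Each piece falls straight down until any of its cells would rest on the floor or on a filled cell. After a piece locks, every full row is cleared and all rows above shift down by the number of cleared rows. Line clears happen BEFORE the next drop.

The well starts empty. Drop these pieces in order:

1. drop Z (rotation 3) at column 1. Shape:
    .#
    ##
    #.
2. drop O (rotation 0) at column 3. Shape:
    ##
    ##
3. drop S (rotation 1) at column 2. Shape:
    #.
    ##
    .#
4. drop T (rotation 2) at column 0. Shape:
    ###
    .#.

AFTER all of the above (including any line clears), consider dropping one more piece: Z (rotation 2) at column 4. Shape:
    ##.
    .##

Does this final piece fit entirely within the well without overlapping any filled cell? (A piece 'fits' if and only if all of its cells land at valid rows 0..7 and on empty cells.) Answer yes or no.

Answer: yes

Derivation:
Drop 1: Z rot3 at col 1 lands with bottom-row=0; cleared 0 line(s) (total 0); column heights now [0 2 3 0 0 0 0], max=3
Drop 2: O rot0 at col 3 lands with bottom-row=0; cleared 0 line(s) (total 0); column heights now [0 2 3 2 2 0 0], max=3
Drop 3: S rot1 at col 2 lands with bottom-row=2; cleared 0 line(s) (total 0); column heights now [0 2 5 4 2 0 0], max=5
Drop 4: T rot2 at col 0 lands with bottom-row=4; cleared 0 line(s) (total 0); column heights now [6 6 6 4 2 0 0], max=6
Test piece Z rot2 at col 4 (width 3): heights before test = [6 6 6 4 2 0 0]; fits = True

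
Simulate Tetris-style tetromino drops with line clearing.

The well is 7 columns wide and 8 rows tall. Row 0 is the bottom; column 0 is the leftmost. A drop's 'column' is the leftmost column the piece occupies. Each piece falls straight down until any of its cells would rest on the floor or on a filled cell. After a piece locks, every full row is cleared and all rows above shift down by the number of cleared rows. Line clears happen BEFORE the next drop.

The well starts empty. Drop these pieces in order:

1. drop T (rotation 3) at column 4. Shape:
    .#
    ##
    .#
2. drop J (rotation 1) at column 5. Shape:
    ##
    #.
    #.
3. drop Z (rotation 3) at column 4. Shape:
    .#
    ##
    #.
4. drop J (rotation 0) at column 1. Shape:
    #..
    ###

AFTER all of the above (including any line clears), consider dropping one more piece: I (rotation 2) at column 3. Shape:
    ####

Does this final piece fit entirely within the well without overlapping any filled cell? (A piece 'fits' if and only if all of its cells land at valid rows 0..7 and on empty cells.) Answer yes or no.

Drop 1: T rot3 at col 4 lands with bottom-row=0; cleared 0 line(s) (total 0); column heights now [0 0 0 0 2 3 0], max=3
Drop 2: J rot1 at col 5 lands with bottom-row=3; cleared 0 line(s) (total 0); column heights now [0 0 0 0 2 6 6], max=6
Drop 3: Z rot3 at col 4 lands with bottom-row=5; cleared 0 line(s) (total 0); column heights now [0 0 0 0 7 8 6], max=8
Drop 4: J rot0 at col 1 lands with bottom-row=0; cleared 0 line(s) (total 0); column heights now [0 2 1 1 7 8 6], max=8
Test piece I rot2 at col 3 (width 4): heights before test = [0 2 1 1 7 8 6]; fits = False

Answer: no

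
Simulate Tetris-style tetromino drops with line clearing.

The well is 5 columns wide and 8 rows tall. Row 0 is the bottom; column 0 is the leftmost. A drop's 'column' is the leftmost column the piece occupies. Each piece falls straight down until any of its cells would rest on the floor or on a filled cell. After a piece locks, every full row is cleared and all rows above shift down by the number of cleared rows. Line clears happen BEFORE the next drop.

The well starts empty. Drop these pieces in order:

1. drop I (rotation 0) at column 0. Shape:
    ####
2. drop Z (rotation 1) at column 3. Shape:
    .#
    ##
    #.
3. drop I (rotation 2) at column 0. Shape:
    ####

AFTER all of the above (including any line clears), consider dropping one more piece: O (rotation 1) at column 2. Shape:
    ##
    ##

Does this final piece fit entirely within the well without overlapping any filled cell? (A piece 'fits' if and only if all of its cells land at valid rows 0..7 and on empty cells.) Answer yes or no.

Drop 1: I rot0 at col 0 lands with bottom-row=0; cleared 0 line(s) (total 0); column heights now [1 1 1 1 0], max=1
Drop 2: Z rot1 at col 3 lands with bottom-row=1; cleared 0 line(s) (total 0); column heights now [1 1 1 3 4], max=4
Drop 3: I rot2 at col 0 lands with bottom-row=3; cleared 1 line(s) (total 1); column heights now [1 1 1 3 3], max=3
Test piece O rot1 at col 2 (width 2): heights before test = [1 1 1 3 3]; fits = True

Answer: yes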